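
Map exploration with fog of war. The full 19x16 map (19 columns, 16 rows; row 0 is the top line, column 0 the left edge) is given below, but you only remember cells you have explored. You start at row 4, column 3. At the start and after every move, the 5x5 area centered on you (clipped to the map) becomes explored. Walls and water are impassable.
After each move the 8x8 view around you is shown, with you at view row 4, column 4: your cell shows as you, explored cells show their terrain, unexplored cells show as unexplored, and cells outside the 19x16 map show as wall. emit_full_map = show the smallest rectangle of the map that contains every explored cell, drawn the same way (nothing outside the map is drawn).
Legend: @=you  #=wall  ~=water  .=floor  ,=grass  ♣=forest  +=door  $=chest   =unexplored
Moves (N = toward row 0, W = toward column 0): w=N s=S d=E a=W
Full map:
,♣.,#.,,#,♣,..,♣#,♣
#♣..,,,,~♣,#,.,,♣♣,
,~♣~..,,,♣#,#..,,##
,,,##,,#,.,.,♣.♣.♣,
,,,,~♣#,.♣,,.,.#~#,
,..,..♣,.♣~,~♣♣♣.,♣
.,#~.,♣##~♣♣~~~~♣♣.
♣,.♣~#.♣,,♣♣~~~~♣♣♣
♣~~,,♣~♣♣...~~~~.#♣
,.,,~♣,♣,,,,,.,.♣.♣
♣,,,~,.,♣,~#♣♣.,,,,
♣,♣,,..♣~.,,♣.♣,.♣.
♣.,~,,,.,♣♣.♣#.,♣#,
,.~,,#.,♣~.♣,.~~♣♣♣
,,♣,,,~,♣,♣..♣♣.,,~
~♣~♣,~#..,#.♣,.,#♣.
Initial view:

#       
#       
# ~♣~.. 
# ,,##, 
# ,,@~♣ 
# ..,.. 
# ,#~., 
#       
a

##      
##      
##,~♣~..
##,,,##,
##,,@,~♣
##,..,..
##.,#~.,
##      

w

########
##      
###♣.., 
##,~♣~..
##,,@##,
##,,,,~♣
##,..,..
##.,#~.,

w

########
########
##,♣.,# 
###♣.., 
##,~@~..
##,,,##,
##,,,,~♣
##,..,..

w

########
########
########
##,♣.,# 
###♣@., 
##,~♣~..
##,,,##,
##,,,,~♣

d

########
########
########
#,♣.,#. 
##♣.@,, 
#,~♣~.. 
#,,,##, 
#,,,,~♣ 

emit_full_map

,♣.,#.
#♣.@,,
,~♣~..
,,,##,
,,,,~♣
,..,..
.,#~.,

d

########
########
########
,♣.,#., 
#♣..@,, 
,~♣~.., 
,,,##,, 
,,,,~♣  

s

########
########
,♣.,#., 
#♣..,,, 
,~♣~@., 
,,,##,, 
,,,,~♣# 
,..,..  

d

########
########
♣.,#.,, 
♣..,,,, 
~♣~.@,, 
,,##,,# 
,,,~♣#, 
..,..   

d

########
########
.,#.,,# 
..,,,,~ 
♣~..@,, 
,##,,#, 
,,~♣#,. 
.,..    

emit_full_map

,♣.,#.,,#
#♣..,,,,~
,~♣~..@,,
,,,##,,#,
,,,,~♣#,.
,..,..   
.,#~.,   


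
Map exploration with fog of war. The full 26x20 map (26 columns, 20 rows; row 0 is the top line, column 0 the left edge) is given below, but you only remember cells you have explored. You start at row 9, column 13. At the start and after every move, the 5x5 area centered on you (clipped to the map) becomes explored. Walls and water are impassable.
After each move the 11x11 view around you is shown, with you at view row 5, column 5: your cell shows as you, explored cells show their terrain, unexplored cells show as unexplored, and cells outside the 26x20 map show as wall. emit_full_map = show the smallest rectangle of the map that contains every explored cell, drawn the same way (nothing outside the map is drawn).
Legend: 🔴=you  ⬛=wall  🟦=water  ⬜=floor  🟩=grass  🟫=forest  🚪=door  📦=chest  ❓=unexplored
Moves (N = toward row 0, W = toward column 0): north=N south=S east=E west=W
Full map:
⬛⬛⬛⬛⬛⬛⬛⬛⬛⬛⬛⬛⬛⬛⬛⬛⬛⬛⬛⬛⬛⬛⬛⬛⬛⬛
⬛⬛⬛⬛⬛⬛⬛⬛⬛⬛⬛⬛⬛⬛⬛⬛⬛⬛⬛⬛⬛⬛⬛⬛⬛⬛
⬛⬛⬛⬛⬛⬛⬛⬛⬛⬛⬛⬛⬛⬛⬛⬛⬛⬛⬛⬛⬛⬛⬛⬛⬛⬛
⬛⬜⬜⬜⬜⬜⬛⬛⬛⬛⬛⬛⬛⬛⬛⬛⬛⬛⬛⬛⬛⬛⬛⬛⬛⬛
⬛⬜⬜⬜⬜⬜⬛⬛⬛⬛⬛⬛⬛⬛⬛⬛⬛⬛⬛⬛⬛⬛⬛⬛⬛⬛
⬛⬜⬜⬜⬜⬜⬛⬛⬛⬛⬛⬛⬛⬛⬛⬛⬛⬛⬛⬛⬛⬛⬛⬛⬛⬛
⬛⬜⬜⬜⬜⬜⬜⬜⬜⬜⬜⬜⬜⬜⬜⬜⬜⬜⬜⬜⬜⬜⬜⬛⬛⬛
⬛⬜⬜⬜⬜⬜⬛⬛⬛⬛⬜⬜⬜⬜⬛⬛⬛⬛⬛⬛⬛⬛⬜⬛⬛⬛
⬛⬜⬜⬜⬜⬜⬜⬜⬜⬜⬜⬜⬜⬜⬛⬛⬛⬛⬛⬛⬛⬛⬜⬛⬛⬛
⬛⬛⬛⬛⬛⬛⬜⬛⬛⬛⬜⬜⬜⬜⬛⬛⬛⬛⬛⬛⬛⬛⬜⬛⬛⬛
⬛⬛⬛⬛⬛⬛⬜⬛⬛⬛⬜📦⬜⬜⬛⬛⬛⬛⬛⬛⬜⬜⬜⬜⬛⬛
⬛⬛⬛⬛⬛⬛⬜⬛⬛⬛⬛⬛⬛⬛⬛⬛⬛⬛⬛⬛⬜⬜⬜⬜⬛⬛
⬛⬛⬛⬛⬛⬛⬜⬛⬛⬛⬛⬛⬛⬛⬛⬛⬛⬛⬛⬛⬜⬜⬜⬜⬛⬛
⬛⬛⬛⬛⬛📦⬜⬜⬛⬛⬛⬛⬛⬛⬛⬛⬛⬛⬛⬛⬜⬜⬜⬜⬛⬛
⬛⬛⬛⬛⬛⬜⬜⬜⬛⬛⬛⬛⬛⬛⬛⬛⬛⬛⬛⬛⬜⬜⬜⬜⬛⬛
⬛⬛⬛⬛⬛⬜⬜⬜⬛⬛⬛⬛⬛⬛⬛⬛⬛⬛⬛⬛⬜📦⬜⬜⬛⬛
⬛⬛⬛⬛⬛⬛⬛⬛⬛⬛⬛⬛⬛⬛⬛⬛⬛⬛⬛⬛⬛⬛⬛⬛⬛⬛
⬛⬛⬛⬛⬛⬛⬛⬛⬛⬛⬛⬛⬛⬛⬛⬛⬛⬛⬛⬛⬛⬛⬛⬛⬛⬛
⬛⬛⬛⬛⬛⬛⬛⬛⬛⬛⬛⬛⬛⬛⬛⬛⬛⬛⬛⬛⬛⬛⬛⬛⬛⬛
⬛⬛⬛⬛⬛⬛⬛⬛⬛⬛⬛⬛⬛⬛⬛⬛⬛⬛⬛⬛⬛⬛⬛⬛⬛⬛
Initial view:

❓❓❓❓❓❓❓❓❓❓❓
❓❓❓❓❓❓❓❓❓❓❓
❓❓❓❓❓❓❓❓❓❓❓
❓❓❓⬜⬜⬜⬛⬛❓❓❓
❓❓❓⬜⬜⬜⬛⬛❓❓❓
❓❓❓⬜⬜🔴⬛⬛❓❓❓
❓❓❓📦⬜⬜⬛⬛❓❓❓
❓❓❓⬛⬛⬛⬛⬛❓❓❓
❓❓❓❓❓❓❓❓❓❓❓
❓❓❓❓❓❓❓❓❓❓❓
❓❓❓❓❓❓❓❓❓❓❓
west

❓❓❓❓❓❓❓❓❓❓❓
❓❓❓❓❓❓❓❓❓❓❓
❓❓❓❓❓❓❓❓❓❓❓
❓❓❓⬜⬜⬜⬜⬛⬛❓❓
❓❓❓⬜⬜⬜⬜⬛⬛❓❓
❓❓❓⬜⬜🔴⬜⬛⬛❓❓
❓❓❓⬜📦⬜⬜⬛⬛❓❓
❓❓❓⬛⬛⬛⬛⬛⬛❓❓
❓❓❓❓❓❓❓❓❓❓❓
❓❓❓❓❓❓❓❓❓❓❓
❓❓❓❓❓❓❓❓❓❓❓

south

❓❓❓❓❓❓❓❓❓❓❓
❓❓❓❓❓❓❓❓❓❓❓
❓❓❓⬜⬜⬜⬜⬛⬛❓❓
❓❓❓⬜⬜⬜⬜⬛⬛❓❓
❓❓❓⬜⬜⬜⬜⬛⬛❓❓
❓❓❓⬜📦🔴⬜⬛⬛❓❓
❓❓❓⬛⬛⬛⬛⬛⬛❓❓
❓❓❓⬛⬛⬛⬛⬛❓❓❓
❓❓❓❓❓❓❓❓❓❓❓
❓❓❓❓❓❓❓❓❓❓❓
❓❓❓❓❓❓❓❓❓❓❓

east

❓❓❓❓❓❓❓❓❓❓❓
❓❓❓❓❓❓❓❓❓❓❓
❓❓⬜⬜⬜⬜⬛⬛❓❓❓
❓❓⬜⬜⬜⬜⬛⬛❓❓❓
❓❓⬜⬜⬜⬜⬛⬛❓❓❓
❓❓⬜📦⬜🔴⬛⬛❓❓❓
❓❓⬛⬛⬛⬛⬛⬛❓❓❓
❓❓⬛⬛⬛⬛⬛⬛❓❓❓
❓❓❓❓❓❓❓❓❓❓❓
❓❓❓❓❓❓❓❓❓❓❓
❓❓❓❓❓❓❓❓❓❓❓

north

❓❓❓❓❓❓❓❓❓❓❓
❓❓❓❓❓❓❓❓❓❓❓
❓❓❓❓❓❓❓❓❓❓❓
❓❓⬜⬜⬜⬜⬛⬛❓❓❓
❓❓⬜⬜⬜⬜⬛⬛❓❓❓
❓❓⬜⬜⬜🔴⬛⬛❓❓❓
❓❓⬜📦⬜⬜⬛⬛❓❓❓
❓❓⬛⬛⬛⬛⬛⬛❓❓❓
❓❓⬛⬛⬛⬛⬛⬛❓❓❓
❓❓❓❓❓❓❓❓❓❓❓
❓❓❓❓❓❓❓❓❓❓❓

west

❓❓❓❓❓❓❓❓❓❓❓
❓❓❓❓❓❓❓❓❓❓❓
❓❓❓❓❓❓❓❓❓❓❓
❓❓❓⬜⬜⬜⬜⬛⬛❓❓
❓❓❓⬜⬜⬜⬜⬛⬛❓❓
❓❓❓⬜⬜🔴⬜⬛⬛❓❓
❓❓❓⬜📦⬜⬜⬛⬛❓❓
❓❓❓⬛⬛⬛⬛⬛⬛❓❓
❓❓❓⬛⬛⬛⬛⬛⬛❓❓
❓❓❓❓❓❓❓❓❓❓❓
❓❓❓❓❓❓❓❓❓❓❓

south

❓❓❓❓❓❓❓❓❓❓❓
❓❓❓❓❓❓❓❓❓❓❓
❓❓❓⬜⬜⬜⬜⬛⬛❓❓
❓❓❓⬜⬜⬜⬜⬛⬛❓❓
❓❓❓⬜⬜⬜⬜⬛⬛❓❓
❓❓❓⬜📦🔴⬜⬛⬛❓❓
❓❓❓⬛⬛⬛⬛⬛⬛❓❓
❓❓❓⬛⬛⬛⬛⬛⬛❓❓
❓❓❓❓❓❓❓❓❓❓❓
❓❓❓❓❓❓❓❓❓❓❓
❓❓❓❓❓❓❓❓❓❓❓

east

❓❓❓❓❓❓❓❓❓❓❓
❓❓❓❓❓❓❓❓❓❓❓
❓❓⬜⬜⬜⬜⬛⬛❓❓❓
❓❓⬜⬜⬜⬜⬛⬛❓❓❓
❓❓⬜⬜⬜⬜⬛⬛❓❓❓
❓❓⬜📦⬜🔴⬛⬛❓❓❓
❓❓⬛⬛⬛⬛⬛⬛❓❓❓
❓❓⬛⬛⬛⬛⬛⬛❓❓❓
❓❓❓❓❓❓❓❓❓❓❓
❓❓❓❓❓❓❓❓❓❓❓
❓❓❓❓❓❓❓❓❓❓❓

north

❓❓❓❓❓❓❓❓❓❓❓
❓❓❓❓❓❓❓❓❓❓❓
❓❓❓❓❓❓❓❓❓❓❓
❓❓⬜⬜⬜⬜⬛⬛❓❓❓
❓❓⬜⬜⬜⬜⬛⬛❓❓❓
❓❓⬜⬜⬜🔴⬛⬛❓❓❓
❓❓⬜📦⬜⬜⬛⬛❓❓❓
❓❓⬛⬛⬛⬛⬛⬛❓❓❓
❓❓⬛⬛⬛⬛⬛⬛❓❓❓
❓❓❓❓❓❓❓❓❓❓❓
❓❓❓❓❓❓❓❓❓❓❓


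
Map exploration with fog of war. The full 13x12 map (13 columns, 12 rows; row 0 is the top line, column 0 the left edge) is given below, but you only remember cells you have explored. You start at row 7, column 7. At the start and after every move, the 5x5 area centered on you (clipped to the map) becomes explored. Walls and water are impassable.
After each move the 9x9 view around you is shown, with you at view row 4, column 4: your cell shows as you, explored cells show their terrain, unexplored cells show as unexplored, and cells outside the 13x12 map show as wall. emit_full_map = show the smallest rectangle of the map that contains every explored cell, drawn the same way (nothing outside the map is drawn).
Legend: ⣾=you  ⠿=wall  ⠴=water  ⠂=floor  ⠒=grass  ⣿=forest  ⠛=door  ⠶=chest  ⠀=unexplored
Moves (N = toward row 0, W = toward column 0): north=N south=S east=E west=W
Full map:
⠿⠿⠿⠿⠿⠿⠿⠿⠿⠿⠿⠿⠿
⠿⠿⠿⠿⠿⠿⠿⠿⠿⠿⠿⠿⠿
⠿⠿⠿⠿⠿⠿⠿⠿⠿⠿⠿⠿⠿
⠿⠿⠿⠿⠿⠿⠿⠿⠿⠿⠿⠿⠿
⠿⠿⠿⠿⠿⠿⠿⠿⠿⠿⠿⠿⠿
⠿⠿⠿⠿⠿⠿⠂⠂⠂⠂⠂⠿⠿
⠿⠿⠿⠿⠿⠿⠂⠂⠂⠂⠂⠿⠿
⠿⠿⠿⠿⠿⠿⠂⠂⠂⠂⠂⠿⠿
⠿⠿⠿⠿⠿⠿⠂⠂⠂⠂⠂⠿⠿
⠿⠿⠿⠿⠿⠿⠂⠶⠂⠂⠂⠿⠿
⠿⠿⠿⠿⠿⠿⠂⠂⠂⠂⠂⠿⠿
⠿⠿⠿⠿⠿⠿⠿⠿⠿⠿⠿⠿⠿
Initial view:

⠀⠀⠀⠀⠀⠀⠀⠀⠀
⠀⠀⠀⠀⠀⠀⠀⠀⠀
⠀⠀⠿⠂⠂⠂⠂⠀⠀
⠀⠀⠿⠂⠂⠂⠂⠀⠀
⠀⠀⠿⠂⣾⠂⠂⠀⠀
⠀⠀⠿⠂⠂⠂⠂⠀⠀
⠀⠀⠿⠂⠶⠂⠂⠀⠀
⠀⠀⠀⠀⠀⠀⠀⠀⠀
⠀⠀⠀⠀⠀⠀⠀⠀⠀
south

⠀⠀⠀⠀⠀⠀⠀⠀⠀
⠀⠀⠿⠂⠂⠂⠂⠀⠀
⠀⠀⠿⠂⠂⠂⠂⠀⠀
⠀⠀⠿⠂⠂⠂⠂⠀⠀
⠀⠀⠿⠂⣾⠂⠂⠀⠀
⠀⠀⠿⠂⠶⠂⠂⠀⠀
⠀⠀⠿⠂⠂⠂⠂⠀⠀
⠀⠀⠀⠀⠀⠀⠀⠀⠀
⠿⠿⠿⠿⠿⠿⠿⠿⠿

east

⠀⠀⠀⠀⠀⠀⠀⠀⠀
⠀⠿⠂⠂⠂⠂⠀⠀⠀
⠀⠿⠂⠂⠂⠂⠂⠀⠀
⠀⠿⠂⠂⠂⠂⠂⠀⠀
⠀⠿⠂⠂⣾⠂⠂⠀⠀
⠀⠿⠂⠶⠂⠂⠂⠀⠀
⠀⠿⠂⠂⠂⠂⠂⠀⠀
⠀⠀⠀⠀⠀⠀⠀⠀⠀
⠿⠿⠿⠿⠿⠿⠿⠿⠿

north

⠀⠀⠀⠀⠀⠀⠀⠀⠀
⠀⠀⠀⠀⠀⠀⠀⠀⠀
⠀⠿⠂⠂⠂⠂⠂⠀⠀
⠀⠿⠂⠂⠂⠂⠂⠀⠀
⠀⠿⠂⠂⣾⠂⠂⠀⠀
⠀⠿⠂⠂⠂⠂⠂⠀⠀
⠀⠿⠂⠶⠂⠂⠂⠀⠀
⠀⠿⠂⠂⠂⠂⠂⠀⠀
⠀⠀⠀⠀⠀⠀⠀⠀⠀

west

⠀⠀⠀⠀⠀⠀⠀⠀⠀
⠀⠀⠀⠀⠀⠀⠀⠀⠀
⠀⠀⠿⠂⠂⠂⠂⠂⠀
⠀⠀⠿⠂⠂⠂⠂⠂⠀
⠀⠀⠿⠂⣾⠂⠂⠂⠀
⠀⠀⠿⠂⠂⠂⠂⠂⠀
⠀⠀⠿⠂⠶⠂⠂⠂⠀
⠀⠀⠿⠂⠂⠂⠂⠂⠀
⠀⠀⠀⠀⠀⠀⠀⠀⠀

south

⠀⠀⠀⠀⠀⠀⠀⠀⠀
⠀⠀⠿⠂⠂⠂⠂⠂⠀
⠀⠀⠿⠂⠂⠂⠂⠂⠀
⠀⠀⠿⠂⠂⠂⠂⠂⠀
⠀⠀⠿⠂⣾⠂⠂⠂⠀
⠀⠀⠿⠂⠶⠂⠂⠂⠀
⠀⠀⠿⠂⠂⠂⠂⠂⠀
⠀⠀⠀⠀⠀⠀⠀⠀⠀
⠿⠿⠿⠿⠿⠿⠿⠿⠿

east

⠀⠀⠀⠀⠀⠀⠀⠀⠀
⠀⠿⠂⠂⠂⠂⠂⠀⠀
⠀⠿⠂⠂⠂⠂⠂⠀⠀
⠀⠿⠂⠂⠂⠂⠂⠀⠀
⠀⠿⠂⠂⣾⠂⠂⠀⠀
⠀⠿⠂⠶⠂⠂⠂⠀⠀
⠀⠿⠂⠂⠂⠂⠂⠀⠀
⠀⠀⠀⠀⠀⠀⠀⠀⠀
⠿⠿⠿⠿⠿⠿⠿⠿⠿

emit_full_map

⠿⠂⠂⠂⠂⠂
⠿⠂⠂⠂⠂⠂
⠿⠂⠂⠂⠂⠂
⠿⠂⠂⣾⠂⠂
⠿⠂⠶⠂⠂⠂
⠿⠂⠂⠂⠂⠂

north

⠀⠀⠀⠀⠀⠀⠀⠀⠀
⠀⠀⠀⠀⠀⠀⠀⠀⠀
⠀⠿⠂⠂⠂⠂⠂⠀⠀
⠀⠿⠂⠂⠂⠂⠂⠀⠀
⠀⠿⠂⠂⣾⠂⠂⠀⠀
⠀⠿⠂⠂⠂⠂⠂⠀⠀
⠀⠿⠂⠶⠂⠂⠂⠀⠀
⠀⠿⠂⠂⠂⠂⠂⠀⠀
⠀⠀⠀⠀⠀⠀⠀⠀⠀

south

⠀⠀⠀⠀⠀⠀⠀⠀⠀
⠀⠿⠂⠂⠂⠂⠂⠀⠀
⠀⠿⠂⠂⠂⠂⠂⠀⠀
⠀⠿⠂⠂⠂⠂⠂⠀⠀
⠀⠿⠂⠂⣾⠂⠂⠀⠀
⠀⠿⠂⠶⠂⠂⠂⠀⠀
⠀⠿⠂⠂⠂⠂⠂⠀⠀
⠀⠀⠀⠀⠀⠀⠀⠀⠀
⠿⠿⠿⠿⠿⠿⠿⠿⠿

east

⠀⠀⠀⠀⠀⠀⠀⠀⠿
⠿⠂⠂⠂⠂⠂⠀⠀⠿
⠿⠂⠂⠂⠂⠂⠿⠀⠿
⠿⠂⠂⠂⠂⠂⠿⠀⠿
⠿⠂⠂⠂⣾⠂⠿⠀⠿
⠿⠂⠶⠂⠂⠂⠿⠀⠿
⠿⠂⠂⠂⠂⠂⠿⠀⠿
⠀⠀⠀⠀⠀⠀⠀⠀⠿
⠿⠿⠿⠿⠿⠿⠿⠿⠿

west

⠀⠀⠀⠀⠀⠀⠀⠀⠀
⠀⠿⠂⠂⠂⠂⠂⠀⠀
⠀⠿⠂⠂⠂⠂⠂⠿⠀
⠀⠿⠂⠂⠂⠂⠂⠿⠀
⠀⠿⠂⠂⣾⠂⠂⠿⠀
⠀⠿⠂⠶⠂⠂⠂⠿⠀
⠀⠿⠂⠂⠂⠂⠂⠿⠀
⠀⠀⠀⠀⠀⠀⠀⠀⠀
⠿⠿⠿⠿⠿⠿⠿⠿⠿

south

⠀⠿⠂⠂⠂⠂⠂⠀⠀
⠀⠿⠂⠂⠂⠂⠂⠿⠀
⠀⠿⠂⠂⠂⠂⠂⠿⠀
⠀⠿⠂⠂⠂⠂⠂⠿⠀
⠀⠿⠂⠶⣾⠂⠂⠿⠀
⠀⠿⠂⠂⠂⠂⠂⠿⠀
⠀⠀⠿⠿⠿⠿⠿⠀⠀
⠿⠿⠿⠿⠿⠿⠿⠿⠿
⠿⠿⠿⠿⠿⠿⠿⠿⠿

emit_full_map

⠿⠂⠂⠂⠂⠂⠀
⠿⠂⠂⠂⠂⠂⠿
⠿⠂⠂⠂⠂⠂⠿
⠿⠂⠂⠂⠂⠂⠿
⠿⠂⠶⣾⠂⠂⠿
⠿⠂⠂⠂⠂⠂⠿
⠀⠿⠿⠿⠿⠿⠀

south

⠀⠿⠂⠂⠂⠂⠂⠿⠀
⠀⠿⠂⠂⠂⠂⠂⠿⠀
⠀⠿⠂⠂⠂⠂⠂⠿⠀
⠀⠿⠂⠶⠂⠂⠂⠿⠀
⠀⠿⠂⠂⣾⠂⠂⠿⠀
⠀⠀⠿⠿⠿⠿⠿⠀⠀
⠿⠿⠿⠿⠿⠿⠿⠿⠿
⠿⠿⠿⠿⠿⠿⠿⠿⠿
⠿⠿⠿⠿⠿⠿⠿⠿⠿

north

⠀⠿⠂⠂⠂⠂⠂⠀⠀
⠀⠿⠂⠂⠂⠂⠂⠿⠀
⠀⠿⠂⠂⠂⠂⠂⠿⠀
⠀⠿⠂⠂⠂⠂⠂⠿⠀
⠀⠿⠂⠶⣾⠂⠂⠿⠀
⠀⠿⠂⠂⠂⠂⠂⠿⠀
⠀⠀⠿⠿⠿⠿⠿⠀⠀
⠿⠿⠿⠿⠿⠿⠿⠿⠿
⠿⠿⠿⠿⠿⠿⠿⠿⠿

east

⠿⠂⠂⠂⠂⠂⠀⠀⠿
⠿⠂⠂⠂⠂⠂⠿⠀⠿
⠿⠂⠂⠂⠂⠂⠿⠀⠿
⠿⠂⠂⠂⠂⠂⠿⠀⠿
⠿⠂⠶⠂⣾⠂⠿⠀⠿
⠿⠂⠂⠂⠂⠂⠿⠀⠿
⠀⠿⠿⠿⠿⠿⠿⠀⠿
⠿⠿⠿⠿⠿⠿⠿⠿⠿
⠿⠿⠿⠿⠿⠿⠿⠿⠿

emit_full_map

⠿⠂⠂⠂⠂⠂⠀
⠿⠂⠂⠂⠂⠂⠿
⠿⠂⠂⠂⠂⠂⠿
⠿⠂⠂⠂⠂⠂⠿
⠿⠂⠶⠂⣾⠂⠿
⠿⠂⠂⠂⠂⠂⠿
⠀⠿⠿⠿⠿⠿⠿


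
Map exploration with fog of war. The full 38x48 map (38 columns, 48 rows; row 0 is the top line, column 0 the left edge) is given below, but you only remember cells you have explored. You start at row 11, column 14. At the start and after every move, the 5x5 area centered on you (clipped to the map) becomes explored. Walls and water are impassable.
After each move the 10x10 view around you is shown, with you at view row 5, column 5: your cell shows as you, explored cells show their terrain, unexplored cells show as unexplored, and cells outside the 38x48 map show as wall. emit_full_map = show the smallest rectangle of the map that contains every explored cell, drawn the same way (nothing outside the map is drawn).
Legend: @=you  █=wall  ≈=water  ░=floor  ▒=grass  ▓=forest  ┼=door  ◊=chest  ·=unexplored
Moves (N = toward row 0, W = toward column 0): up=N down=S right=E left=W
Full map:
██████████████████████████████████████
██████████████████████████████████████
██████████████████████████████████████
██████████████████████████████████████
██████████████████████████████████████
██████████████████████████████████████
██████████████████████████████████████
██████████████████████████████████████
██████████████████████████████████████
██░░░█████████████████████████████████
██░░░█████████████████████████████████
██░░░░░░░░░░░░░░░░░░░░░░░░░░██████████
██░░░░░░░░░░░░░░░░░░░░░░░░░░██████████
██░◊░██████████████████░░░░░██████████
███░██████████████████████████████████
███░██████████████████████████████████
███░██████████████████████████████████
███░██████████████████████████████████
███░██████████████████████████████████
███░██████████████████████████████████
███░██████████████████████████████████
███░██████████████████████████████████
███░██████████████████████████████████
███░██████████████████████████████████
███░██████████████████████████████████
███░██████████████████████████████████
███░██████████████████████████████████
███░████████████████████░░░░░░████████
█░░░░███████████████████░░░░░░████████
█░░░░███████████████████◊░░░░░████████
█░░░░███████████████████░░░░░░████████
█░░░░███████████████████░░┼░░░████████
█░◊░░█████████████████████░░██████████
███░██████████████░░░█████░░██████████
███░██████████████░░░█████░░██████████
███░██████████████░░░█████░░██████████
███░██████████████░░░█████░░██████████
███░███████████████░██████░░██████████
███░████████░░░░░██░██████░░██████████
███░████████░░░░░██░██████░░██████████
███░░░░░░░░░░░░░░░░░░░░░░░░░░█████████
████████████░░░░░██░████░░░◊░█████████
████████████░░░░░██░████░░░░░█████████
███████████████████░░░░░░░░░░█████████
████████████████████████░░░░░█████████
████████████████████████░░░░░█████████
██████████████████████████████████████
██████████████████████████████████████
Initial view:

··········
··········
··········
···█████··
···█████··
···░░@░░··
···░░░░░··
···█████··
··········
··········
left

··········
··········
··········
···██████·
···██████·
···░░@░░░·
···░░░░░░·
···██████·
··········
··········

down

··········
··········
···██████·
···██████·
···░░░░░░·
···░░@░░░·
···██████·
···█████··
··········
··········

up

··········
··········
··········
···██████·
···██████·
···░░@░░░·
···░░░░░░·
···██████·
···█████··
··········

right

··········
··········
··········
··██████··
··██████··
··░░░@░░··
··░░░░░░··
··██████··
··█████···
··········

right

··········
··········
··········
·███████··
·███████··
·░░░░@░░··
·░░░░░░░··
·███████··
·█████····
··········

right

··········
··········
··········
████████··
████████··
░░░░░@░░··
░░░░░░░░··
████████··
█████·····
··········

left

··········
··········
··········
·████████·
·████████·
·░░░░@░░░·
·░░░░░░░░·
·████████·
·█████····
··········

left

··········
··········
··········
··████████
··████████
··░░░@░░░░
··░░░░░░░░
··████████
··█████···
··········

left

··········
··········
··········
···███████
···███████
···░░@░░░░
···░░░░░░░
···███████
···█████··
··········

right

··········
··········
··········
··████████
··████████
··░░░@░░░░
··░░░░░░░░
··████████
··█████···
··········

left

··········
··········
··········
···███████
···███████
···░░@░░░░
···░░░░░░░
···███████
···█████··
··········

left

··········
··········
··········
···███████
···███████
···░░@░░░░
···░░░░░░░
···███████
····█████·
··········

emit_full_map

█████████
█████████
░░@░░░░░░
░░░░░░░░░
█████████
·█████···

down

··········
··········
···███████
···███████
···░░░░░░░
···░░@░░░░
···███████
···██████·
··········
··········

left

··········
··········
····██████
···███████
···░░░░░░░
···░░@░░░░
···███████
···███████
··········
··········

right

··········
··········
···███████
··████████
··░░░░░░░░
··░░░@░░░░
··████████
··███████·
··········
··········

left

··········
··········
····██████
···███████
···░░░░░░░
···░░@░░░░
···███████
···███████
··········
··········

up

··········
··········
··········
···███████
···███████
···░░@░░░░
···░░░░░░░
···███████
···███████
··········

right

··········
··········
··········
··████████
··████████
··░░░@░░░░
··░░░░░░░░
··████████
··███████·
··········

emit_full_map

██████████
██████████
░░░@░░░░░░
░░░░░░░░░░
██████████
███████···

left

··········
··········
··········
···███████
···███████
···░░@░░░░
···░░░░░░░
···███████
···███████
··········

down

··········
··········
···███████
···███████
···░░░░░░░
···░░@░░░░
···███████
···███████
··········
··········


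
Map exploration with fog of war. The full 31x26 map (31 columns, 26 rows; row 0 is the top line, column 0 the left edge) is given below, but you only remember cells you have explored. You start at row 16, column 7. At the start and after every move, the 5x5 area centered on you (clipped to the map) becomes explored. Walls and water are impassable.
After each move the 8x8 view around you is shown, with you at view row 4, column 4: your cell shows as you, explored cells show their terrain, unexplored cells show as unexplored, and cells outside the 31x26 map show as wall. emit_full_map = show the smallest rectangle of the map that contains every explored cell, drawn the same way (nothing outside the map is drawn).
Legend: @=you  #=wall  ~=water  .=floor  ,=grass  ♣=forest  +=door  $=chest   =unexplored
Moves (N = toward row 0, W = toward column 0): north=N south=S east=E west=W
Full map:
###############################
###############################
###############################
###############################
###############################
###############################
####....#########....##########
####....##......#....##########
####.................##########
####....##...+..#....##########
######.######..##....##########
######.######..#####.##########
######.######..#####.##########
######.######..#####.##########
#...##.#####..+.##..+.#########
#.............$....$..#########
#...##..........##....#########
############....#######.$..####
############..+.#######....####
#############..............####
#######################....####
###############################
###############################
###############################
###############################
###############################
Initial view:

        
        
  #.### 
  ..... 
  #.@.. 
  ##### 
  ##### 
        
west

        
        
  ##.###
  ......
  ##@...
  ######
  ######
        

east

        
        
 ##.### 
 ...... 
 ##.@.. 
 ###### 
 ###### 
        

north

        
        
  #.### 
 ##.### 
 ...@.. 
 ##.... 
 ###### 
 ###### 

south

        
  #.### 
 ##.### 
 ...... 
 ##.@.. 
 ###### 
 ###### 
        

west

        
   #.###
  ##.###
  ......
  ##@...
  ######
  ######
        

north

        
        
  ##.###
  ##.###
  ..@...
  ##....
  ######
  ######

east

        
        
 ##.### 
 ##.### 
 ...@.. 
 ##.... 
 ###### 
 ###### 

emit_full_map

##.###
##.###
...@..
##....
######
######

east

        
        
##.#### 
##.#### 
....@.. 
##..... 
####### 
######  

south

        
##.#### 
##.#### 
....... 
##..@.. 
####### 
####### 
        

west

        
 ##.####
 ##.####
 .......
 ##.@...
 #######
 #######
        

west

        
  ##.###
  ##.###
  ......
  ##@...
  ######
  ######
        

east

        
 ##.####
 ##.####
 .......
 ##.@...
 #######
 #######
        

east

        
##.#### 
##.#### 
....... 
##..@.. 
####### 
####### 
        

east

        
#.####  
#.##### 
....... 
#...@.. 
####### 
####### 
        

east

        
.####   
.#####. 
....... 
....@.. 
######. 
######. 
        

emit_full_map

##.####  
##.#####.
.........
##....@..
########.
########.

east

        
####    
#####.. 
....... 
....@.. 
#####.. 
#####.. 
        

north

        
        
######. 
#####.. 
....@.. 
....... 
#####.. 
#####.. 

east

        
        
#####.. 
####..+ 
....@.$ 
....... 
####... 
####..  

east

        
        
####..# 
###..+. 
....@$. 
....... 
###.... 
###..   

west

        
        
#####..#
####..+.
....@.$.
........
####....
####..  

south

        
#####..#
####..+.
......$.
....@...
####....
####..+ 
        

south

#####..#
####..+.
......$.
........
####@...
####..+ 
  ###.. 
        

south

####..+.
......$.
........
####....
####@.+ 
  ###.. 
  ##### 
        

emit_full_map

##.######..#
##.#####..+.
..........$.
##..........
########....
########@.+ 
      ###.. 
      ##### 


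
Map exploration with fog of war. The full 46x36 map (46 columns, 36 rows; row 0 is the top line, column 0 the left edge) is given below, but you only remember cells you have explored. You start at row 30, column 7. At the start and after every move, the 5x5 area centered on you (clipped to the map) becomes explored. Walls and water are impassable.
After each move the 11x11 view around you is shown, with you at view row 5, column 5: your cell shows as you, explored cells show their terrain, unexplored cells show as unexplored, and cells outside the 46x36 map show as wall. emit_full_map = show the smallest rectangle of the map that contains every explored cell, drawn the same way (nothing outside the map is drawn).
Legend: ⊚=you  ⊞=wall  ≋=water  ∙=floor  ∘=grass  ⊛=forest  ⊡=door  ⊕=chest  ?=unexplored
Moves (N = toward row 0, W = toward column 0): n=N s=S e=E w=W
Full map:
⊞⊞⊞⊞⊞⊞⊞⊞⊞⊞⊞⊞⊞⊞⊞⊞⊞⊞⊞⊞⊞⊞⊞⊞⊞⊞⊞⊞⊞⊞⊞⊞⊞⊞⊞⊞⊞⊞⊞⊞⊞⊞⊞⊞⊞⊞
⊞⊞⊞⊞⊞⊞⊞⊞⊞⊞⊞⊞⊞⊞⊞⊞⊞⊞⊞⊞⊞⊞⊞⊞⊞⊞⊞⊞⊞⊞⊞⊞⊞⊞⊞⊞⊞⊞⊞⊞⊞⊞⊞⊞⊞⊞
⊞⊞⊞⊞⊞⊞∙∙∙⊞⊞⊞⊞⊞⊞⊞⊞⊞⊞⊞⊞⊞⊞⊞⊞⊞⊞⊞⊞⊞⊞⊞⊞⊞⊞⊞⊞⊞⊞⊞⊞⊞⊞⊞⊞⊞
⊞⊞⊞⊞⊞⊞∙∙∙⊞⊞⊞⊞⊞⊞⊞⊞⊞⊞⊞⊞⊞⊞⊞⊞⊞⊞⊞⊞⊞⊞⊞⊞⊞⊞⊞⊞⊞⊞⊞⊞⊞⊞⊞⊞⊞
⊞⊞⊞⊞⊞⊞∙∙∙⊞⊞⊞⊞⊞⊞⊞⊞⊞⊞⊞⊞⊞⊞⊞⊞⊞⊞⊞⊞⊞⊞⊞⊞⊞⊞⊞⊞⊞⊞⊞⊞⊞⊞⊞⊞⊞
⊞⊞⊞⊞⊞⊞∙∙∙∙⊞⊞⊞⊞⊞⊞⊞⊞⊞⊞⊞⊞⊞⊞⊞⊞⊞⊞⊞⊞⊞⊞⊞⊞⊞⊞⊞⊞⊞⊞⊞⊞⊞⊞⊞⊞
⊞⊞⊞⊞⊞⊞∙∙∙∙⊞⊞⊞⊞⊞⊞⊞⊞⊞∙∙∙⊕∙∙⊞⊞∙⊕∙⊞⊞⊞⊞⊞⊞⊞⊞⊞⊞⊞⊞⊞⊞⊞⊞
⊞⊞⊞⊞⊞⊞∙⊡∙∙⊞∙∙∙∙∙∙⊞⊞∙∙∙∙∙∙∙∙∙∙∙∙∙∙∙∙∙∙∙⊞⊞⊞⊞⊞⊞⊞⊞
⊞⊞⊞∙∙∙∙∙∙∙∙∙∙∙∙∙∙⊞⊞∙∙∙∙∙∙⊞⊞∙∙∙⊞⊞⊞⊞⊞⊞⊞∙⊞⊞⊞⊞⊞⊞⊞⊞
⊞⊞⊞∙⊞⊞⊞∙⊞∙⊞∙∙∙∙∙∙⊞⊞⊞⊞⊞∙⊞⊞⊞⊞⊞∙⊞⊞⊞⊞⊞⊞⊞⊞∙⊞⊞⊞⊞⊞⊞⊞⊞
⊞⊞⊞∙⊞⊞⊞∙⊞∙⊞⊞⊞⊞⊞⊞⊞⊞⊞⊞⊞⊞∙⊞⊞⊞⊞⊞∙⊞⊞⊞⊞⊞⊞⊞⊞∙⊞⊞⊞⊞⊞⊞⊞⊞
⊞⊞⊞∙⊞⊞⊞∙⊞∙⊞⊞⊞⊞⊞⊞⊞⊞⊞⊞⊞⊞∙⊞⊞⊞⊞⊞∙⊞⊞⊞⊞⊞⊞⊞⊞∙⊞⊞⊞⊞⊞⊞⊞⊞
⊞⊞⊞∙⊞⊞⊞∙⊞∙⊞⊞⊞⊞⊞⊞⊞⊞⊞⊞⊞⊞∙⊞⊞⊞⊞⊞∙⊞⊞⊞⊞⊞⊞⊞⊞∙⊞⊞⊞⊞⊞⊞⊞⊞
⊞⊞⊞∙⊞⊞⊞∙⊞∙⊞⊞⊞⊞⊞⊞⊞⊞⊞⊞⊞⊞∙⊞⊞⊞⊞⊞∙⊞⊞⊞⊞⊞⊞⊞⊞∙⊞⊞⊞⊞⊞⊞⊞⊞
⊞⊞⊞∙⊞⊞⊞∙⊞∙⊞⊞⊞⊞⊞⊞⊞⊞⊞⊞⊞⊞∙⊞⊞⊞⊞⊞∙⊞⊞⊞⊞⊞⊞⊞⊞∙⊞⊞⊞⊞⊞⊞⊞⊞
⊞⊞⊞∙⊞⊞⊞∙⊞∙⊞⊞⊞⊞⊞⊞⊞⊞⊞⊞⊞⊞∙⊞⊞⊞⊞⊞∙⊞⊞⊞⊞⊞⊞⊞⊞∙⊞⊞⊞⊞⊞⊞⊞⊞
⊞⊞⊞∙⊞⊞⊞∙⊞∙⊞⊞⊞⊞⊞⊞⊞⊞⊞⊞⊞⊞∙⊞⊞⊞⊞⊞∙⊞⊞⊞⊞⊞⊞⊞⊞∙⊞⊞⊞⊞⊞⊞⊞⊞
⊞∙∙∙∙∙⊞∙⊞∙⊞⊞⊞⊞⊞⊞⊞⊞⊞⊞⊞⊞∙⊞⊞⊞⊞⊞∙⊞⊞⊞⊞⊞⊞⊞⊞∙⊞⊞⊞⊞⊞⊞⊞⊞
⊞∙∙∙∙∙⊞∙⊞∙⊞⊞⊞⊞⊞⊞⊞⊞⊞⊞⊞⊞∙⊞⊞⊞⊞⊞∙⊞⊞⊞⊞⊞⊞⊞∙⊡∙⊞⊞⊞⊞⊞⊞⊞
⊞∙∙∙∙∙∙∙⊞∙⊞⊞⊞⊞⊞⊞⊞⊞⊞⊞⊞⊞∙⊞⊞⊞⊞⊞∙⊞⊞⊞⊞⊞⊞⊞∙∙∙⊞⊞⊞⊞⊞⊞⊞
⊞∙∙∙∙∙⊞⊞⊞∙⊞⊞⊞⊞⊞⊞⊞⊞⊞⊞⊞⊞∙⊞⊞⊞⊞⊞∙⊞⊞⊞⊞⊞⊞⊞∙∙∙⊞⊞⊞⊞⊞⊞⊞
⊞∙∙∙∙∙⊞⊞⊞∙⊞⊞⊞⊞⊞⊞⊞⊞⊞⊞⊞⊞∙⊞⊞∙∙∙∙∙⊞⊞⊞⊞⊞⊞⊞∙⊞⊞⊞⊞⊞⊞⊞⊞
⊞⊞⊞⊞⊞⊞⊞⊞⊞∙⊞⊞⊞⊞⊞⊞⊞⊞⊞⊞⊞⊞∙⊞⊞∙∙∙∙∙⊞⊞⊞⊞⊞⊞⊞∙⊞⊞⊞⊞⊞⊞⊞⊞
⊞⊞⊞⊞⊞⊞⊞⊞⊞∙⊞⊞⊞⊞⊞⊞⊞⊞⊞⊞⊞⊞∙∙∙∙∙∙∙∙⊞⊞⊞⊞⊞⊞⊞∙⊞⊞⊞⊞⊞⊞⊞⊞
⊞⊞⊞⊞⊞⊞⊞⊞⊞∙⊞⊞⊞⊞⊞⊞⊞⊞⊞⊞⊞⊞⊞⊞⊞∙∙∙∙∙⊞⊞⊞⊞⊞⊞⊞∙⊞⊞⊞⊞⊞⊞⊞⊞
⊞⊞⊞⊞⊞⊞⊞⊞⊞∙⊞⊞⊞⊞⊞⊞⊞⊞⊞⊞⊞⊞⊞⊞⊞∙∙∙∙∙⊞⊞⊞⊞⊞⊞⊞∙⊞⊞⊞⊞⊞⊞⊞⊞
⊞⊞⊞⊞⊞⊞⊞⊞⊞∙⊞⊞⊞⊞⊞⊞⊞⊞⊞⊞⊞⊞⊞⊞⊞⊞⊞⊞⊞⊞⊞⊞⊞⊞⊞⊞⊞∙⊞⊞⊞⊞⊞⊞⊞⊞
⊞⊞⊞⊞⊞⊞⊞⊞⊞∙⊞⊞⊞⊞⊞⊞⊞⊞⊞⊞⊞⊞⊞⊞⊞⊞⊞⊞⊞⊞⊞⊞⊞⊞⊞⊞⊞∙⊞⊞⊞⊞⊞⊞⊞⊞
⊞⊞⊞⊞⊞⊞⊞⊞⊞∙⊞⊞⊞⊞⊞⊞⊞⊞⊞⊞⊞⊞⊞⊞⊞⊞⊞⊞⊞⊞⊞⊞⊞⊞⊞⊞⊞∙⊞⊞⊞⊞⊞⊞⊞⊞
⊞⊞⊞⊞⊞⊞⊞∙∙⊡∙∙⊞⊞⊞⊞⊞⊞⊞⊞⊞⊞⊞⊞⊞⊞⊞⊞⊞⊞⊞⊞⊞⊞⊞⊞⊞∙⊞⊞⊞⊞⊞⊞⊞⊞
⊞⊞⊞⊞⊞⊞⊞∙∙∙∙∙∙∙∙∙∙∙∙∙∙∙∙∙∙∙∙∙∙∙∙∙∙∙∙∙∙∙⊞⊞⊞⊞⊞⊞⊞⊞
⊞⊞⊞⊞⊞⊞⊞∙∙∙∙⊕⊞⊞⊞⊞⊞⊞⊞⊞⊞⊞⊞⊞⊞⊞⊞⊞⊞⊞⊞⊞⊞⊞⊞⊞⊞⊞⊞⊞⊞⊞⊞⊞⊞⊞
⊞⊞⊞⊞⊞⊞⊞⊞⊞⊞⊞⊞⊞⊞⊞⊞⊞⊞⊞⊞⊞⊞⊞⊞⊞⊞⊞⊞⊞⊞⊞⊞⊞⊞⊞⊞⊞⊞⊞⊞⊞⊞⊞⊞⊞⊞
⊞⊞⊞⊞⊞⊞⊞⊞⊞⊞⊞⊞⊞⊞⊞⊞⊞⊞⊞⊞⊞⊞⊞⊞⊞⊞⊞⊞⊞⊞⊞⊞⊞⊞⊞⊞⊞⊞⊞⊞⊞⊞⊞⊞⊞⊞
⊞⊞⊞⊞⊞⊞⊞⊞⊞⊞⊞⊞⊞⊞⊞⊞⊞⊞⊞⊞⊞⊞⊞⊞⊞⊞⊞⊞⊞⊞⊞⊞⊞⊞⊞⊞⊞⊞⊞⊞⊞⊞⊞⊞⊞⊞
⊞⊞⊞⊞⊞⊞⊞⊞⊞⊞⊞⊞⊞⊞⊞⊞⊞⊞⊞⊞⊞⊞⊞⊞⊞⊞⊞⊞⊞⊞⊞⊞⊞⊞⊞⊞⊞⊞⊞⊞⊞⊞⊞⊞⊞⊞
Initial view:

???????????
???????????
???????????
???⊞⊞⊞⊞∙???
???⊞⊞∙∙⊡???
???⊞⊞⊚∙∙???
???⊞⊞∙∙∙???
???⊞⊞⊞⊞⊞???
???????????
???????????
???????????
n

???????????
???????????
???????????
???⊞⊞⊞⊞∙???
???⊞⊞⊞⊞∙???
???⊞⊞⊚∙⊡???
???⊞⊞∙∙∙???
???⊞⊞∙∙∙???
???⊞⊞⊞⊞⊞???
???????????
???????????

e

???????????
???????????
???????????
??⊞⊞⊞⊞∙⊞???
??⊞⊞⊞⊞∙⊞???
??⊞⊞∙⊚⊡∙???
??⊞⊞∙∙∙∙???
??⊞⊞∙∙∙∙???
??⊞⊞⊞⊞⊞????
???????????
???????????

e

???????????
???????????
???????????
?⊞⊞⊞⊞∙⊞⊞???
?⊞⊞⊞⊞∙⊞⊞???
?⊞⊞∙∙⊚∙∙???
?⊞⊞∙∙∙∙∙???
?⊞⊞∙∙∙∙⊕???
?⊞⊞⊞⊞⊞?????
???????????
???????????

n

???????????
???????????
???????????
???⊞⊞∙⊞⊞???
?⊞⊞⊞⊞∙⊞⊞???
?⊞⊞⊞⊞⊚⊞⊞???
?⊞⊞∙∙⊡∙∙???
?⊞⊞∙∙∙∙∙???
?⊞⊞∙∙∙∙⊕???
?⊞⊞⊞⊞⊞?????
???????????

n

???????????
???????????
???????????
???⊞⊞∙⊞⊞???
???⊞⊞∙⊞⊞???
?⊞⊞⊞⊞⊚⊞⊞???
?⊞⊞⊞⊞∙⊞⊞???
?⊞⊞∙∙⊡∙∙???
?⊞⊞∙∙∙∙∙???
?⊞⊞∙∙∙∙⊕???
?⊞⊞⊞⊞⊞?????

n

???????????
???????????
???????????
???⊞⊞∙⊞⊞???
???⊞⊞∙⊞⊞???
???⊞⊞⊚⊞⊞???
?⊞⊞⊞⊞∙⊞⊞???
?⊞⊞⊞⊞∙⊞⊞???
?⊞⊞∙∙⊡∙∙???
?⊞⊞∙∙∙∙∙???
?⊞⊞∙∙∙∙⊕???

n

???????????
???????????
???????????
???⊞⊞∙⊞⊞???
???⊞⊞∙⊞⊞???
???⊞⊞⊚⊞⊞???
???⊞⊞∙⊞⊞???
?⊞⊞⊞⊞∙⊞⊞???
?⊞⊞⊞⊞∙⊞⊞???
?⊞⊞∙∙⊡∙∙???
?⊞⊞∙∙∙∙∙???

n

???????????
???????????
???????????
???⊞⊞∙⊞⊞???
???⊞⊞∙⊞⊞???
???⊞⊞⊚⊞⊞???
???⊞⊞∙⊞⊞???
???⊞⊞∙⊞⊞???
?⊞⊞⊞⊞∙⊞⊞???
?⊞⊞⊞⊞∙⊞⊞???
?⊞⊞∙∙⊡∙∙???

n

???????????
???????????
???????????
???⊞⊞∙⊞⊞???
???⊞⊞∙⊞⊞???
???⊞⊞⊚⊞⊞???
???⊞⊞∙⊞⊞???
???⊞⊞∙⊞⊞???
???⊞⊞∙⊞⊞???
?⊞⊞⊞⊞∙⊞⊞???
?⊞⊞⊞⊞∙⊞⊞???

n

???????????
???????????
???????????
???⊞⊞∙⊞⊞???
???⊞⊞∙⊞⊞???
???⊞⊞⊚⊞⊞???
???⊞⊞∙⊞⊞???
???⊞⊞∙⊞⊞???
???⊞⊞∙⊞⊞???
???⊞⊞∙⊞⊞???
?⊞⊞⊞⊞∙⊞⊞???

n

???????????
???????????
???????????
???∙⊞∙⊞⊞???
???⊞⊞∙⊞⊞???
???⊞⊞⊚⊞⊞???
???⊞⊞∙⊞⊞???
???⊞⊞∙⊞⊞???
???⊞⊞∙⊞⊞???
???⊞⊞∙⊞⊞???
???⊞⊞∙⊞⊞???

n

???????????
???????????
???????????
???∙⊞∙⊞⊞???
???∙⊞∙⊞⊞???
???⊞⊞⊚⊞⊞???
???⊞⊞∙⊞⊞???
???⊞⊞∙⊞⊞???
???⊞⊞∙⊞⊞???
???⊞⊞∙⊞⊞???
???⊞⊞∙⊞⊞???

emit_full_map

??∙⊞∙⊞⊞
??∙⊞∙⊞⊞
??⊞⊞⊚⊞⊞
??⊞⊞∙⊞⊞
??⊞⊞∙⊞⊞
??⊞⊞∙⊞⊞
??⊞⊞∙⊞⊞
??⊞⊞∙⊞⊞
??⊞⊞∙⊞⊞
⊞⊞⊞⊞∙⊞⊞
⊞⊞⊞⊞∙⊞⊞
⊞⊞∙∙⊡∙∙
⊞⊞∙∙∙∙∙
⊞⊞∙∙∙∙⊕
⊞⊞⊞⊞⊞??

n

???????????
???????????
???????????
???∙⊞∙⊞⊞???
???∙⊞∙⊞⊞???
???∙⊞⊚⊞⊞???
???⊞⊞∙⊞⊞???
???⊞⊞∙⊞⊞???
???⊞⊞∙⊞⊞???
???⊞⊞∙⊞⊞???
???⊞⊞∙⊞⊞???

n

???????????
???????????
???????????
???∙⊞∙⊞⊞???
???∙⊞∙⊞⊞???
???∙⊞⊚⊞⊞???
???∙⊞∙⊞⊞???
???⊞⊞∙⊞⊞???
???⊞⊞∙⊞⊞???
???⊞⊞∙⊞⊞???
???⊞⊞∙⊞⊞???

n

???????????
???????????
???????????
???∙⊞∙⊞⊞???
???∙⊞∙⊞⊞???
???∙⊞⊚⊞⊞???
???∙⊞∙⊞⊞???
???∙⊞∙⊞⊞???
???⊞⊞∙⊞⊞???
???⊞⊞∙⊞⊞???
???⊞⊞∙⊞⊞???

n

???????????
???????????
???????????
???∙⊞∙⊞⊞???
???∙⊞∙⊞⊞???
???∙⊞⊚⊞⊞???
???∙⊞∙⊞⊞???
???∙⊞∙⊞⊞???
???∙⊞∙⊞⊞???
???⊞⊞∙⊞⊞???
???⊞⊞∙⊞⊞???

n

???????????
???????????
???????????
???∙⊞∙⊞⊞???
???∙⊞∙⊞⊞???
???∙⊞⊚⊞⊞???
???∙⊞∙⊞⊞???
???∙⊞∙⊞⊞???
???∙⊞∙⊞⊞???
???∙⊞∙⊞⊞???
???⊞⊞∙⊞⊞???

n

???????????
???????????
???????????
???∙⊞∙⊞⊞???
???∙⊞∙⊞⊞???
???∙⊞⊚⊞⊞???
???∙⊞∙⊞⊞???
???∙⊞∙⊞⊞???
???∙⊞∙⊞⊞???
???∙⊞∙⊞⊞???
???∙⊞∙⊞⊞???

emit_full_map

??∙⊞∙⊞⊞
??∙⊞∙⊞⊞
??∙⊞⊚⊞⊞
??∙⊞∙⊞⊞
??∙⊞∙⊞⊞
??∙⊞∙⊞⊞
??∙⊞∙⊞⊞
??∙⊞∙⊞⊞
??⊞⊞∙⊞⊞
??⊞⊞∙⊞⊞
??⊞⊞∙⊞⊞
??⊞⊞∙⊞⊞
??⊞⊞∙⊞⊞
??⊞⊞∙⊞⊞
??⊞⊞∙⊞⊞
⊞⊞⊞⊞∙⊞⊞
⊞⊞⊞⊞∙⊞⊞
⊞⊞∙∙⊡∙∙
⊞⊞∙∙∙∙∙
⊞⊞∙∙∙∙⊕
⊞⊞⊞⊞⊞??

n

???????????
???????????
???????????
???∙⊞∙⊞⊞???
???∙⊞∙⊞⊞???
???∙⊞⊚⊞⊞???
???∙⊞∙⊞⊞???
???∙⊞∙⊞⊞???
???∙⊞∙⊞⊞???
???∙⊞∙⊞⊞???
???∙⊞∙⊞⊞???

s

???????????
???????????
???∙⊞∙⊞⊞???
???∙⊞∙⊞⊞???
???∙⊞∙⊞⊞???
???∙⊞⊚⊞⊞???
???∙⊞∙⊞⊞???
???∙⊞∙⊞⊞???
???∙⊞∙⊞⊞???
???∙⊞∙⊞⊞???
???∙⊞∙⊞⊞???
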